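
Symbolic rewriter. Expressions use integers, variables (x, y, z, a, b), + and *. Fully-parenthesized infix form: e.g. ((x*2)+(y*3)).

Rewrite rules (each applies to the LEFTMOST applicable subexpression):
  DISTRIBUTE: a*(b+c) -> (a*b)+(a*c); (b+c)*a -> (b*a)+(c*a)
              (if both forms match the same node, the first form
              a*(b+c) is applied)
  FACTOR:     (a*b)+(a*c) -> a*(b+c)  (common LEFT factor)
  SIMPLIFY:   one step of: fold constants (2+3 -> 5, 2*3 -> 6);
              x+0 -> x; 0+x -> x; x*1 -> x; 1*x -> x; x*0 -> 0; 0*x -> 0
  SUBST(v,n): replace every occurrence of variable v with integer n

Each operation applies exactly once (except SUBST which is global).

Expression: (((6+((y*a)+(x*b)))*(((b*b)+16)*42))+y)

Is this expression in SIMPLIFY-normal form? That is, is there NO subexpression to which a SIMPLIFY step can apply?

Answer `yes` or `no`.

Answer: yes

Derivation:
Expression: (((6+((y*a)+(x*b)))*(((b*b)+16)*42))+y)
Scanning for simplifiable subexpressions (pre-order)...
  at root: (((6+((y*a)+(x*b)))*(((b*b)+16)*42))+y) (not simplifiable)
  at L: ((6+((y*a)+(x*b)))*(((b*b)+16)*42)) (not simplifiable)
  at LL: (6+((y*a)+(x*b))) (not simplifiable)
  at LLR: ((y*a)+(x*b)) (not simplifiable)
  at LLRL: (y*a) (not simplifiable)
  at LLRR: (x*b) (not simplifiable)
  at LR: (((b*b)+16)*42) (not simplifiable)
  at LRL: ((b*b)+16) (not simplifiable)
  at LRLL: (b*b) (not simplifiable)
Result: no simplifiable subexpression found -> normal form.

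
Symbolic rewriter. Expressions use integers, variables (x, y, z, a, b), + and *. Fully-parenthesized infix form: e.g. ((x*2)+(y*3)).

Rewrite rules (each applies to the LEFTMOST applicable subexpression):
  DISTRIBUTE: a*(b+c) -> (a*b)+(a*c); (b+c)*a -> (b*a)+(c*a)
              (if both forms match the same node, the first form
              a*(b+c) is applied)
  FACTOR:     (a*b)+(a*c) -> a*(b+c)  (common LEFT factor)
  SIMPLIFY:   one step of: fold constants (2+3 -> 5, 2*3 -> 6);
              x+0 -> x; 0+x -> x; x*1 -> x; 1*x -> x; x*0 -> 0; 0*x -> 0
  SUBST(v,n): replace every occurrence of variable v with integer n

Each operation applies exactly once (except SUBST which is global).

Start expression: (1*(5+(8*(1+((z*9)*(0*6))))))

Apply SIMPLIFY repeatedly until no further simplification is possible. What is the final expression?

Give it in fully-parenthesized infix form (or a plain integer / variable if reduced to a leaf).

Start: (1*(5+(8*(1+((z*9)*(0*6))))))
Step 1: at root: (1*(5+(8*(1+((z*9)*(0*6)))))) -> (5+(8*(1+((z*9)*(0*6))))); overall: (1*(5+(8*(1+((z*9)*(0*6)))))) -> (5+(8*(1+((z*9)*(0*6)))))
Step 2: at RRRR: (0*6) -> 0; overall: (5+(8*(1+((z*9)*(0*6))))) -> (5+(8*(1+((z*9)*0))))
Step 3: at RRR: ((z*9)*0) -> 0; overall: (5+(8*(1+((z*9)*0)))) -> (5+(8*(1+0)))
Step 4: at RR: (1+0) -> 1; overall: (5+(8*(1+0))) -> (5+(8*1))
Step 5: at R: (8*1) -> 8; overall: (5+(8*1)) -> (5+8)
Step 6: at root: (5+8) -> 13; overall: (5+8) -> 13
Fixed point: 13

Answer: 13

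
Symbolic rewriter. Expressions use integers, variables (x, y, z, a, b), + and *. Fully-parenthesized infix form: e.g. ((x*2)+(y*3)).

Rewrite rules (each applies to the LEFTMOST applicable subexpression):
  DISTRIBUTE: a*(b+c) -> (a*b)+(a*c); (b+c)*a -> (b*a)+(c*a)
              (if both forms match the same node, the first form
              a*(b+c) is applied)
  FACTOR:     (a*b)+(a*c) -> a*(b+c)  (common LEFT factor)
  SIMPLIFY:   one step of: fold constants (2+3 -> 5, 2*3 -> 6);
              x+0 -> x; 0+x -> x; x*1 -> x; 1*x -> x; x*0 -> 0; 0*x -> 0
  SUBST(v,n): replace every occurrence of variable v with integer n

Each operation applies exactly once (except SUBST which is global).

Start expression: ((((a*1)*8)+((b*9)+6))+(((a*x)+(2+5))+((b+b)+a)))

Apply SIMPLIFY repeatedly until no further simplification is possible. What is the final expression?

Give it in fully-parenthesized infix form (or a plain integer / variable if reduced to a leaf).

Start: ((((a*1)*8)+((b*9)+6))+(((a*x)+(2+5))+((b+b)+a)))
Step 1: at LLL: (a*1) -> a; overall: ((((a*1)*8)+((b*9)+6))+(((a*x)+(2+5))+((b+b)+a))) -> (((a*8)+((b*9)+6))+(((a*x)+(2+5))+((b+b)+a)))
Step 2: at RLR: (2+5) -> 7; overall: (((a*8)+((b*9)+6))+(((a*x)+(2+5))+((b+b)+a))) -> (((a*8)+((b*9)+6))+(((a*x)+7)+((b+b)+a)))
Fixed point: (((a*8)+((b*9)+6))+(((a*x)+7)+((b+b)+a)))

Answer: (((a*8)+((b*9)+6))+(((a*x)+7)+((b+b)+a)))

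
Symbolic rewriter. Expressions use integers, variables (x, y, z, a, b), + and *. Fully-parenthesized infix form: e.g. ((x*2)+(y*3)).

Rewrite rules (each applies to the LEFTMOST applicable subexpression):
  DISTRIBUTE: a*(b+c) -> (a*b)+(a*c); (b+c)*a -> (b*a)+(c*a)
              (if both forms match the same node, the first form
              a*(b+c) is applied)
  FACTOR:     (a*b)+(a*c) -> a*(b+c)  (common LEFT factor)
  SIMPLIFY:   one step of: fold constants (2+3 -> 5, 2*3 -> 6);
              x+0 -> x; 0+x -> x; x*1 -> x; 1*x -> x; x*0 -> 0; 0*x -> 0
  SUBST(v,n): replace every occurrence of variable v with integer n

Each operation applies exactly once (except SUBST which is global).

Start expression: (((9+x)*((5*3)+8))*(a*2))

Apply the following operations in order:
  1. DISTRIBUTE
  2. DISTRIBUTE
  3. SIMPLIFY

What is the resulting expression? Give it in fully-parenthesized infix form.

Answer: ((((9+x)*15)*(a*2))+(((9+x)*8)*(a*2)))

Derivation:
Start: (((9+x)*((5*3)+8))*(a*2))
Apply DISTRIBUTE at L (target: ((9+x)*((5*3)+8))): (((9+x)*((5*3)+8))*(a*2)) -> ((((9+x)*(5*3))+((9+x)*8))*(a*2))
Apply DISTRIBUTE at root (target: ((((9+x)*(5*3))+((9+x)*8))*(a*2))): ((((9+x)*(5*3))+((9+x)*8))*(a*2)) -> ((((9+x)*(5*3))*(a*2))+(((9+x)*8)*(a*2)))
Apply SIMPLIFY at LLR (target: (5*3)): ((((9+x)*(5*3))*(a*2))+(((9+x)*8)*(a*2))) -> ((((9+x)*15)*(a*2))+(((9+x)*8)*(a*2)))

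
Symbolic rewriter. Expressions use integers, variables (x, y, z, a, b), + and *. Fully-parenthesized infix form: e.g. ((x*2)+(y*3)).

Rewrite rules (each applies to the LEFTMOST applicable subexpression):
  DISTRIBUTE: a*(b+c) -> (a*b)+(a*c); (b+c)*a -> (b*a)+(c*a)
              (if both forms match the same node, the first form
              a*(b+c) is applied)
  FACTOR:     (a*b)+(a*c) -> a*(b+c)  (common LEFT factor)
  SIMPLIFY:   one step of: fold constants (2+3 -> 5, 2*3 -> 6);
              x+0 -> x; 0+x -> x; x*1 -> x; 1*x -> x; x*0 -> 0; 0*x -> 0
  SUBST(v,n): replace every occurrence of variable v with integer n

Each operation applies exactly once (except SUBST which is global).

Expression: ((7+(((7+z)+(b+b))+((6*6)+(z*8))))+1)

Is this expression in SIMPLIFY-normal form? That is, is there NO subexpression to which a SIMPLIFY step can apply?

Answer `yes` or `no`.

Expression: ((7+(((7+z)+(b+b))+((6*6)+(z*8))))+1)
Scanning for simplifiable subexpressions (pre-order)...
  at root: ((7+(((7+z)+(b+b))+((6*6)+(z*8))))+1) (not simplifiable)
  at L: (7+(((7+z)+(b+b))+((6*6)+(z*8)))) (not simplifiable)
  at LR: (((7+z)+(b+b))+((6*6)+(z*8))) (not simplifiable)
  at LRL: ((7+z)+(b+b)) (not simplifiable)
  at LRLL: (7+z) (not simplifiable)
  at LRLR: (b+b) (not simplifiable)
  at LRR: ((6*6)+(z*8)) (not simplifiable)
  at LRRL: (6*6) (SIMPLIFIABLE)
  at LRRR: (z*8) (not simplifiable)
Found simplifiable subexpr at path LRRL: (6*6)
One SIMPLIFY step would give: ((7+(((7+z)+(b+b))+(36+(z*8))))+1)
-> NOT in normal form.

Answer: no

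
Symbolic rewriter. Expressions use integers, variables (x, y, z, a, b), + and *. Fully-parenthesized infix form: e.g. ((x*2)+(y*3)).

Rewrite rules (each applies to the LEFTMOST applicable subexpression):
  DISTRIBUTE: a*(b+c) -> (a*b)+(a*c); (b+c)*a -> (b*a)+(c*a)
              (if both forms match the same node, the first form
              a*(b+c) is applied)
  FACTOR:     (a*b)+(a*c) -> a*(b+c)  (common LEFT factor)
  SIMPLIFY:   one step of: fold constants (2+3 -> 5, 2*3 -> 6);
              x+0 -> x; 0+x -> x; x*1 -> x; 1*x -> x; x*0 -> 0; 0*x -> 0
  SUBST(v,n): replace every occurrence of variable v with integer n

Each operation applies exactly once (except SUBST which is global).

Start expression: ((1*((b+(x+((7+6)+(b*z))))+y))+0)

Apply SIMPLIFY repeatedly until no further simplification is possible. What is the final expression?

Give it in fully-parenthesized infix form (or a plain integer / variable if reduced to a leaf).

Start: ((1*((b+(x+((7+6)+(b*z))))+y))+0)
Step 1: at root: ((1*((b+(x+((7+6)+(b*z))))+y))+0) -> (1*((b+(x+((7+6)+(b*z))))+y)); overall: ((1*((b+(x+((7+6)+(b*z))))+y))+0) -> (1*((b+(x+((7+6)+(b*z))))+y))
Step 2: at root: (1*((b+(x+((7+6)+(b*z))))+y)) -> ((b+(x+((7+6)+(b*z))))+y); overall: (1*((b+(x+((7+6)+(b*z))))+y)) -> ((b+(x+((7+6)+(b*z))))+y)
Step 3: at LRRL: (7+6) -> 13; overall: ((b+(x+((7+6)+(b*z))))+y) -> ((b+(x+(13+(b*z))))+y)
Fixed point: ((b+(x+(13+(b*z))))+y)

Answer: ((b+(x+(13+(b*z))))+y)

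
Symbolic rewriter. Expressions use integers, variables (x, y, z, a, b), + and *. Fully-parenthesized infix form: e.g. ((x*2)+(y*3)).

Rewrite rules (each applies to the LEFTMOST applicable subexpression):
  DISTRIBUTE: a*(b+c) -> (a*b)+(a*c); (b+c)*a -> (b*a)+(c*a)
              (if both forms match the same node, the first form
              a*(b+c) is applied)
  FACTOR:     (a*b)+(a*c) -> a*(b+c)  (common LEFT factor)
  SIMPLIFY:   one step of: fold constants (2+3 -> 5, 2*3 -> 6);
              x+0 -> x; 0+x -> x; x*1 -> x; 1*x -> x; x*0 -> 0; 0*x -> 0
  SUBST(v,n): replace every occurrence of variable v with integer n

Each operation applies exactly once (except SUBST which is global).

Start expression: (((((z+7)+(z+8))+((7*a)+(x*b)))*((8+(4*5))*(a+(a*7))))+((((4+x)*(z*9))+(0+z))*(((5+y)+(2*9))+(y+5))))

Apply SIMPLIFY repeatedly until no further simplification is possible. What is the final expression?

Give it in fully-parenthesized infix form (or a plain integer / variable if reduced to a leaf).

Answer: (((((z+7)+(z+8))+((7*a)+(x*b)))*(28*(a+(a*7))))+((((4+x)*(z*9))+z)*(((5+y)+18)+(y+5))))

Derivation:
Start: (((((z+7)+(z+8))+((7*a)+(x*b)))*((8+(4*5))*(a+(a*7))))+((((4+x)*(z*9))+(0+z))*(((5+y)+(2*9))+(y+5))))
Step 1: at LRLR: (4*5) -> 20; overall: (((((z+7)+(z+8))+((7*a)+(x*b)))*((8+(4*5))*(a+(a*7))))+((((4+x)*(z*9))+(0+z))*(((5+y)+(2*9))+(y+5)))) -> (((((z+7)+(z+8))+((7*a)+(x*b)))*((8+20)*(a+(a*7))))+((((4+x)*(z*9))+(0+z))*(((5+y)+(2*9))+(y+5))))
Step 2: at LRL: (8+20) -> 28; overall: (((((z+7)+(z+8))+((7*a)+(x*b)))*((8+20)*(a+(a*7))))+((((4+x)*(z*9))+(0+z))*(((5+y)+(2*9))+(y+5)))) -> (((((z+7)+(z+8))+((7*a)+(x*b)))*(28*(a+(a*7))))+((((4+x)*(z*9))+(0+z))*(((5+y)+(2*9))+(y+5))))
Step 3: at RLR: (0+z) -> z; overall: (((((z+7)+(z+8))+((7*a)+(x*b)))*(28*(a+(a*7))))+((((4+x)*(z*9))+(0+z))*(((5+y)+(2*9))+(y+5)))) -> (((((z+7)+(z+8))+((7*a)+(x*b)))*(28*(a+(a*7))))+((((4+x)*(z*9))+z)*(((5+y)+(2*9))+(y+5))))
Step 4: at RRLR: (2*9) -> 18; overall: (((((z+7)+(z+8))+((7*a)+(x*b)))*(28*(a+(a*7))))+((((4+x)*(z*9))+z)*(((5+y)+(2*9))+(y+5)))) -> (((((z+7)+(z+8))+((7*a)+(x*b)))*(28*(a+(a*7))))+((((4+x)*(z*9))+z)*(((5+y)+18)+(y+5))))
Fixed point: (((((z+7)+(z+8))+((7*a)+(x*b)))*(28*(a+(a*7))))+((((4+x)*(z*9))+z)*(((5+y)+18)+(y+5))))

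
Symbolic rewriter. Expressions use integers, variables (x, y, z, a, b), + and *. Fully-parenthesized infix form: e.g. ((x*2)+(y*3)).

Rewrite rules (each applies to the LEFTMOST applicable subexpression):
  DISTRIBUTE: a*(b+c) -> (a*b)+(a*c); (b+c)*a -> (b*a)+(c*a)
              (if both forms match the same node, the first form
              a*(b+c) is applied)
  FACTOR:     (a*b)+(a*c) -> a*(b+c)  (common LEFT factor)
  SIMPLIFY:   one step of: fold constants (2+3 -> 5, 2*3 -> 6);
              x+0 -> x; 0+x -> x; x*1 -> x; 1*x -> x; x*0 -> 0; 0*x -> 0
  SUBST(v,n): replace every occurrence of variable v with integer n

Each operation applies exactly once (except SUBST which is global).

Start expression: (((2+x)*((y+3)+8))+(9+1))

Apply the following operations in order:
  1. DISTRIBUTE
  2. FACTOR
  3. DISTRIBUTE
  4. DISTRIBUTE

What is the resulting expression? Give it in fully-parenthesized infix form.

Start: (((2+x)*((y+3)+8))+(9+1))
Apply DISTRIBUTE at L (target: ((2+x)*((y+3)+8))): (((2+x)*((y+3)+8))+(9+1)) -> ((((2+x)*(y+3))+((2+x)*8))+(9+1))
Apply FACTOR at L (target: (((2+x)*(y+3))+((2+x)*8))): ((((2+x)*(y+3))+((2+x)*8))+(9+1)) -> (((2+x)*((y+3)+8))+(9+1))
Apply DISTRIBUTE at L (target: ((2+x)*((y+3)+8))): (((2+x)*((y+3)+8))+(9+1)) -> ((((2+x)*(y+3))+((2+x)*8))+(9+1))
Apply DISTRIBUTE at LL (target: ((2+x)*(y+3))): ((((2+x)*(y+3))+((2+x)*8))+(9+1)) -> (((((2+x)*y)+((2+x)*3))+((2+x)*8))+(9+1))

Answer: (((((2+x)*y)+((2+x)*3))+((2+x)*8))+(9+1))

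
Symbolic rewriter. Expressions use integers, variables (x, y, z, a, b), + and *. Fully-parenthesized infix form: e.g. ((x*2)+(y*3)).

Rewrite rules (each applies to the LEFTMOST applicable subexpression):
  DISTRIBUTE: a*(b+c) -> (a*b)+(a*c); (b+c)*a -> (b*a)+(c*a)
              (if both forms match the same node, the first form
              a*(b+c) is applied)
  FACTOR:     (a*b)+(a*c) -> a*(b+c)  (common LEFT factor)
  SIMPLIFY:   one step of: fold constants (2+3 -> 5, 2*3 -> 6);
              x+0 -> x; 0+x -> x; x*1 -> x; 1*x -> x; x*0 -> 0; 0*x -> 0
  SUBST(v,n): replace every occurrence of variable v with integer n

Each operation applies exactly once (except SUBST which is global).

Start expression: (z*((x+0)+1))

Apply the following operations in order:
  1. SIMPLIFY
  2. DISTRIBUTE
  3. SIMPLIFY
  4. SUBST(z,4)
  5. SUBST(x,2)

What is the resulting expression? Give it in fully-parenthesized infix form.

Start: (z*((x+0)+1))
Apply SIMPLIFY at RL (target: (x+0)): (z*((x+0)+1)) -> (z*(x+1))
Apply DISTRIBUTE at root (target: (z*(x+1))): (z*(x+1)) -> ((z*x)+(z*1))
Apply SIMPLIFY at R (target: (z*1)): ((z*x)+(z*1)) -> ((z*x)+z)
Apply SUBST(z,4): ((z*x)+z) -> ((4*x)+4)
Apply SUBST(x,2): ((4*x)+4) -> ((4*2)+4)

Answer: ((4*2)+4)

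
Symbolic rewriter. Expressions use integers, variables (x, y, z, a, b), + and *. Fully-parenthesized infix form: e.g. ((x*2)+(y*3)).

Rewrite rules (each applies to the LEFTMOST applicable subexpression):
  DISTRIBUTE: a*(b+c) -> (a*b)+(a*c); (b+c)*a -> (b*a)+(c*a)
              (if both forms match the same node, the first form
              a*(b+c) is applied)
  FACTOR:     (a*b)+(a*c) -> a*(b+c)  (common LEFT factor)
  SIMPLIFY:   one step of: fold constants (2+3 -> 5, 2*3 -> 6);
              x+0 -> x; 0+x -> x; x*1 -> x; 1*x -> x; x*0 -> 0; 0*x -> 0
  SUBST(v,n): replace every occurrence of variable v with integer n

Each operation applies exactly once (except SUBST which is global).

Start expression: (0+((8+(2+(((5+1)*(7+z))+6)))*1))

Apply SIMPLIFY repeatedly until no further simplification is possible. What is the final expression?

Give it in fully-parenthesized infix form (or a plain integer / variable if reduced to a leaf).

Start: (0+((8+(2+(((5+1)*(7+z))+6)))*1))
Step 1: at root: (0+((8+(2+(((5+1)*(7+z))+6)))*1)) -> ((8+(2+(((5+1)*(7+z))+6)))*1); overall: (0+((8+(2+(((5+1)*(7+z))+6)))*1)) -> ((8+(2+(((5+1)*(7+z))+6)))*1)
Step 2: at root: ((8+(2+(((5+1)*(7+z))+6)))*1) -> (8+(2+(((5+1)*(7+z))+6))); overall: ((8+(2+(((5+1)*(7+z))+6)))*1) -> (8+(2+(((5+1)*(7+z))+6)))
Step 3: at RRLL: (5+1) -> 6; overall: (8+(2+(((5+1)*(7+z))+6))) -> (8+(2+((6*(7+z))+6)))
Fixed point: (8+(2+((6*(7+z))+6)))

Answer: (8+(2+((6*(7+z))+6)))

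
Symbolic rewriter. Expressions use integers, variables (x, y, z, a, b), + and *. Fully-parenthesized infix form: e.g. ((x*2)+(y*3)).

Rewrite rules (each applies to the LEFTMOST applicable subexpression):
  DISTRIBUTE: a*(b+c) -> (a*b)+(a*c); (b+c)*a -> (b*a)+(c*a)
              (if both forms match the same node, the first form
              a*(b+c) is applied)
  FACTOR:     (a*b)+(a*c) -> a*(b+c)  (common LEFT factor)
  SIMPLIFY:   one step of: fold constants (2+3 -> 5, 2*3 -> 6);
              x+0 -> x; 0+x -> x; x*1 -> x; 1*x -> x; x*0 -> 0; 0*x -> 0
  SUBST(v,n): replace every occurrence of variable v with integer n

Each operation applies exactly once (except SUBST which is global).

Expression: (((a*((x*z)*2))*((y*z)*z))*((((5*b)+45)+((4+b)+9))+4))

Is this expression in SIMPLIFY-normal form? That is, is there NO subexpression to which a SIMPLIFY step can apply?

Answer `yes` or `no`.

Answer: yes

Derivation:
Expression: (((a*((x*z)*2))*((y*z)*z))*((((5*b)+45)+((4+b)+9))+4))
Scanning for simplifiable subexpressions (pre-order)...
  at root: (((a*((x*z)*2))*((y*z)*z))*((((5*b)+45)+((4+b)+9))+4)) (not simplifiable)
  at L: ((a*((x*z)*2))*((y*z)*z)) (not simplifiable)
  at LL: (a*((x*z)*2)) (not simplifiable)
  at LLR: ((x*z)*2) (not simplifiable)
  at LLRL: (x*z) (not simplifiable)
  at LR: ((y*z)*z) (not simplifiable)
  at LRL: (y*z) (not simplifiable)
  at R: ((((5*b)+45)+((4+b)+9))+4) (not simplifiable)
  at RL: (((5*b)+45)+((4+b)+9)) (not simplifiable)
  at RLL: ((5*b)+45) (not simplifiable)
  at RLLL: (5*b) (not simplifiable)
  at RLR: ((4+b)+9) (not simplifiable)
  at RLRL: (4+b) (not simplifiable)
Result: no simplifiable subexpression found -> normal form.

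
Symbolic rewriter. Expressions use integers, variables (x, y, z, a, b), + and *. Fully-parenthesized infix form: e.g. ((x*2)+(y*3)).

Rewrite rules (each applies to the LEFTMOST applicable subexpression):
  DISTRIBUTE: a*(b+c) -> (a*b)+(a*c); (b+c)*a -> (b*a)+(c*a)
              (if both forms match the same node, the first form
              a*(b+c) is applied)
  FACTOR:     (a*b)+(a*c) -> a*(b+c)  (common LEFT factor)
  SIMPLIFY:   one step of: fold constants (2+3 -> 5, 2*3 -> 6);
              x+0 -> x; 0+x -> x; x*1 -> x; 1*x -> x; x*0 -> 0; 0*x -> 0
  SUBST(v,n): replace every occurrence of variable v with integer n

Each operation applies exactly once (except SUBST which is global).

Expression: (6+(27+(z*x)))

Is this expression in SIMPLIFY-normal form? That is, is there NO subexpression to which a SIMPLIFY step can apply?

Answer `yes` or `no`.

Expression: (6+(27+(z*x)))
Scanning for simplifiable subexpressions (pre-order)...
  at root: (6+(27+(z*x))) (not simplifiable)
  at R: (27+(z*x)) (not simplifiable)
  at RR: (z*x) (not simplifiable)
Result: no simplifiable subexpression found -> normal form.

Answer: yes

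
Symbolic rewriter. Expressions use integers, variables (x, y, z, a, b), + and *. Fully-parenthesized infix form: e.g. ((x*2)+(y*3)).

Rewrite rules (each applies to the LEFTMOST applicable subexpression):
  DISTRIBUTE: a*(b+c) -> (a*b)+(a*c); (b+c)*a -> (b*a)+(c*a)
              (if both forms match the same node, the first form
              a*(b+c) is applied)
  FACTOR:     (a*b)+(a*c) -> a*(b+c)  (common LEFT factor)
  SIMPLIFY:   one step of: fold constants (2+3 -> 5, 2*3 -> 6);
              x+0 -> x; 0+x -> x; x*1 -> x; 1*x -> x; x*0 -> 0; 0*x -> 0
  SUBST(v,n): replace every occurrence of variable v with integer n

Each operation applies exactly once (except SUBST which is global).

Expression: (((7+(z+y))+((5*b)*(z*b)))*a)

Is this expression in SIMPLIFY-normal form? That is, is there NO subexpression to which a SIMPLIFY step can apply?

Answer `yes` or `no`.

Expression: (((7+(z+y))+((5*b)*(z*b)))*a)
Scanning for simplifiable subexpressions (pre-order)...
  at root: (((7+(z+y))+((5*b)*(z*b)))*a) (not simplifiable)
  at L: ((7+(z+y))+((5*b)*(z*b))) (not simplifiable)
  at LL: (7+(z+y)) (not simplifiable)
  at LLR: (z+y) (not simplifiable)
  at LR: ((5*b)*(z*b)) (not simplifiable)
  at LRL: (5*b) (not simplifiable)
  at LRR: (z*b) (not simplifiable)
Result: no simplifiable subexpression found -> normal form.

Answer: yes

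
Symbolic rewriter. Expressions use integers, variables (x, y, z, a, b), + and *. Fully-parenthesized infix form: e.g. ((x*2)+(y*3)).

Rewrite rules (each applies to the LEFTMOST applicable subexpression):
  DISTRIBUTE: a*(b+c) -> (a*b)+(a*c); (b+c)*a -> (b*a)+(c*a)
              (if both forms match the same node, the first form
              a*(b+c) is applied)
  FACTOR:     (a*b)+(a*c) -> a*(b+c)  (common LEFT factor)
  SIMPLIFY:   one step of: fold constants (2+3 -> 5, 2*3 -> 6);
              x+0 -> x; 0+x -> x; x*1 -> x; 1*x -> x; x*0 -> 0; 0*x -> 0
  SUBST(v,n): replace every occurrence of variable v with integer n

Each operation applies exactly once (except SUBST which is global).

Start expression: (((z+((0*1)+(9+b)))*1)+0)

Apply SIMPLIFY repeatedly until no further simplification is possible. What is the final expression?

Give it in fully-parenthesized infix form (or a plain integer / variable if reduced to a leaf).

Answer: (z+(9+b))

Derivation:
Start: (((z+((0*1)+(9+b)))*1)+0)
Step 1: at root: (((z+((0*1)+(9+b)))*1)+0) -> ((z+((0*1)+(9+b)))*1); overall: (((z+((0*1)+(9+b)))*1)+0) -> ((z+((0*1)+(9+b)))*1)
Step 2: at root: ((z+((0*1)+(9+b)))*1) -> (z+((0*1)+(9+b))); overall: ((z+((0*1)+(9+b)))*1) -> (z+((0*1)+(9+b)))
Step 3: at RL: (0*1) -> 0; overall: (z+((0*1)+(9+b))) -> (z+(0+(9+b)))
Step 4: at R: (0+(9+b)) -> (9+b); overall: (z+(0+(9+b))) -> (z+(9+b))
Fixed point: (z+(9+b))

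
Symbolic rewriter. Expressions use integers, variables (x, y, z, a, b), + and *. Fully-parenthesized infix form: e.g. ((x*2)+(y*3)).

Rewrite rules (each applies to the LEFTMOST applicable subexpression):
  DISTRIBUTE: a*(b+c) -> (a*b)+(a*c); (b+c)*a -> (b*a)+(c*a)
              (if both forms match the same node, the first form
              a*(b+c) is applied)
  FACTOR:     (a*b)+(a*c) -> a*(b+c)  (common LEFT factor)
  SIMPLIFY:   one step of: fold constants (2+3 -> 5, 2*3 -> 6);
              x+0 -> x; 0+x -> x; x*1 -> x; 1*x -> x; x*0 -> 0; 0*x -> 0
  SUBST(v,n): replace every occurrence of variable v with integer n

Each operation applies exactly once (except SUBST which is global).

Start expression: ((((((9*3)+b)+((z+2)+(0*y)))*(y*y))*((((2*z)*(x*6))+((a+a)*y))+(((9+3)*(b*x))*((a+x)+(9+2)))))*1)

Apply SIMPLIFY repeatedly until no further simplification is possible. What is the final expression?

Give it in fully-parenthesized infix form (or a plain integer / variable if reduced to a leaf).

Start: ((((((9*3)+b)+((z+2)+(0*y)))*(y*y))*((((2*z)*(x*6))+((a+a)*y))+(((9+3)*(b*x))*((a+x)+(9+2)))))*1)
Step 1: at root: ((((((9*3)+b)+((z+2)+(0*y)))*(y*y))*((((2*z)*(x*6))+((a+a)*y))+(((9+3)*(b*x))*((a+x)+(9+2)))))*1) -> (((((9*3)+b)+((z+2)+(0*y)))*(y*y))*((((2*z)*(x*6))+((a+a)*y))+(((9+3)*(b*x))*((a+x)+(9+2))))); overall: ((((((9*3)+b)+((z+2)+(0*y)))*(y*y))*((((2*z)*(x*6))+((a+a)*y))+(((9+3)*(b*x))*((a+x)+(9+2)))))*1) -> (((((9*3)+b)+((z+2)+(0*y)))*(y*y))*((((2*z)*(x*6))+((a+a)*y))+(((9+3)*(b*x))*((a+x)+(9+2)))))
Step 2: at LLLL: (9*3) -> 27; overall: (((((9*3)+b)+((z+2)+(0*y)))*(y*y))*((((2*z)*(x*6))+((a+a)*y))+(((9+3)*(b*x))*((a+x)+(9+2))))) -> ((((27+b)+((z+2)+(0*y)))*(y*y))*((((2*z)*(x*6))+((a+a)*y))+(((9+3)*(b*x))*((a+x)+(9+2)))))
Step 3: at LLRR: (0*y) -> 0; overall: ((((27+b)+((z+2)+(0*y)))*(y*y))*((((2*z)*(x*6))+((a+a)*y))+(((9+3)*(b*x))*((a+x)+(9+2))))) -> ((((27+b)+((z+2)+0))*(y*y))*((((2*z)*(x*6))+((a+a)*y))+(((9+3)*(b*x))*((a+x)+(9+2)))))
Step 4: at LLR: ((z+2)+0) -> (z+2); overall: ((((27+b)+((z+2)+0))*(y*y))*((((2*z)*(x*6))+((a+a)*y))+(((9+3)*(b*x))*((a+x)+(9+2))))) -> ((((27+b)+(z+2))*(y*y))*((((2*z)*(x*6))+((a+a)*y))+(((9+3)*(b*x))*((a+x)+(9+2)))))
Step 5: at RRLL: (9+3) -> 12; overall: ((((27+b)+(z+2))*(y*y))*((((2*z)*(x*6))+((a+a)*y))+(((9+3)*(b*x))*((a+x)+(9+2))))) -> ((((27+b)+(z+2))*(y*y))*((((2*z)*(x*6))+((a+a)*y))+((12*(b*x))*((a+x)+(9+2)))))
Step 6: at RRRR: (9+2) -> 11; overall: ((((27+b)+(z+2))*(y*y))*((((2*z)*(x*6))+((a+a)*y))+((12*(b*x))*((a+x)+(9+2))))) -> ((((27+b)+(z+2))*(y*y))*((((2*z)*(x*6))+((a+a)*y))+((12*(b*x))*((a+x)+11))))
Fixed point: ((((27+b)+(z+2))*(y*y))*((((2*z)*(x*6))+((a+a)*y))+((12*(b*x))*((a+x)+11))))

Answer: ((((27+b)+(z+2))*(y*y))*((((2*z)*(x*6))+((a+a)*y))+((12*(b*x))*((a+x)+11))))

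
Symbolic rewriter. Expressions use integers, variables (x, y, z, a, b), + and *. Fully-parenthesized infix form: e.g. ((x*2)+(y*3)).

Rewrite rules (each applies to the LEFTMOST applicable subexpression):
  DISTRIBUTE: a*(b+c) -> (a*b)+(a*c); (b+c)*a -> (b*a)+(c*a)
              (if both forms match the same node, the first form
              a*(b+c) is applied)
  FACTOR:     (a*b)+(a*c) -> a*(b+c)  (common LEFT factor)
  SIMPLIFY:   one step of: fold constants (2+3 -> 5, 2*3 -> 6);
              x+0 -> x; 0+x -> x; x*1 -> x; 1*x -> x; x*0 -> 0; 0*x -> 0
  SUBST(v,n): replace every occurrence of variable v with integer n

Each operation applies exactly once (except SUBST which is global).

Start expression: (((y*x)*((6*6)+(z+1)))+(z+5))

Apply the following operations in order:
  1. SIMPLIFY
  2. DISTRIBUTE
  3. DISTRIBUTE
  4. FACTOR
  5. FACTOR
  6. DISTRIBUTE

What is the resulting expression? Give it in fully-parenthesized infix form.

Start: (((y*x)*((6*6)+(z+1)))+(z+5))
Apply SIMPLIFY at LRL (target: (6*6)): (((y*x)*((6*6)+(z+1)))+(z+5)) -> (((y*x)*(36+(z+1)))+(z+5))
Apply DISTRIBUTE at L (target: ((y*x)*(36+(z+1)))): (((y*x)*(36+(z+1)))+(z+5)) -> ((((y*x)*36)+((y*x)*(z+1)))+(z+5))
Apply DISTRIBUTE at LR (target: ((y*x)*(z+1))): ((((y*x)*36)+((y*x)*(z+1)))+(z+5)) -> ((((y*x)*36)+(((y*x)*z)+((y*x)*1)))+(z+5))
Apply FACTOR at LR (target: (((y*x)*z)+((y*x)*1))): ((((y*x)*36)+(((y*x)*z)+((y*x)*1)))+(z+5)) -> ((((y*x)*36)+((y*x)*(z+1)))+(z+5))
Apply FACTOR at L (target: (((y*x)*36)+((y*x)*(z+1)))): ((((y*x)*36)+((y*x)*(z+1)))+(z+5)) -> (((y*x)*(36+(z+1)))+(z+5))
Apply DISTRIBUTE at L (target: ((y*x)*(36+(z+1)))): (((y*x)*(36+(z+1)))+(z+5)) -> ((((y*x)*36)+((y*x)*(z+1)))+(z+5))

Answer: ((((y*x)*36)+((y*x)*(z+1)))+(z+5))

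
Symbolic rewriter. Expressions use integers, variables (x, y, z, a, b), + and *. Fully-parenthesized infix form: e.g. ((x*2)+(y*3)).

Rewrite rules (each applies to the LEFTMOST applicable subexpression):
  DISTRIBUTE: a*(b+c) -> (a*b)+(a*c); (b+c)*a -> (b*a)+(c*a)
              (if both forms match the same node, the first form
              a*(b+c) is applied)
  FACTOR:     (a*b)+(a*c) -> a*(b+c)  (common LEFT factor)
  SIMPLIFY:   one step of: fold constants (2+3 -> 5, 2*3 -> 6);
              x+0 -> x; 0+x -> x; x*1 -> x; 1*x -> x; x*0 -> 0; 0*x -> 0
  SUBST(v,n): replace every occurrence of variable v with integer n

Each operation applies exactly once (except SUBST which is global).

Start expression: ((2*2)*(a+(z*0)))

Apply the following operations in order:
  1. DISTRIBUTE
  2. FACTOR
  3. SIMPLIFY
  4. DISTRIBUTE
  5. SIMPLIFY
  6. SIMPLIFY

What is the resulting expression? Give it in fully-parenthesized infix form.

Answer: ((4*a)+0)

Derivation:
Start: ((2*2)*(a+(z*0)))
Apply DISTRIBUTE at root (target: ((2*2)*(a+(z*0)))): ((2*2)*(a+(z*0))) -> (((2*2)*a)+((2*2)*(z*0)))
Apply FACTOR at root (target: (((2*2)*a)+((2*2)*(z*0)))): (((2*2)*a)+((2*2)*(z*0))) -> ((2*2)*(a+(z*0)))
Apply SIMPLIFY at L (target: (2*2)): ((2*2)*(a+(z*0))) -> (4*(a+(z*0)))
Apply DISTRIBUTE at root (target: (4*(a+(z*0)))): (4*(a+(z*0))) -> ((4*a)+(4*(z*0)))
Apply SIMPLIFY at RR (target: (z*0)): ((4*a)+(4*(z*0))) -> ((4*a)+(4*0))
Apply SIMPLIFY at R (target: (4*0)): ((4*a)+(4*0)) -> ((4*a)+0)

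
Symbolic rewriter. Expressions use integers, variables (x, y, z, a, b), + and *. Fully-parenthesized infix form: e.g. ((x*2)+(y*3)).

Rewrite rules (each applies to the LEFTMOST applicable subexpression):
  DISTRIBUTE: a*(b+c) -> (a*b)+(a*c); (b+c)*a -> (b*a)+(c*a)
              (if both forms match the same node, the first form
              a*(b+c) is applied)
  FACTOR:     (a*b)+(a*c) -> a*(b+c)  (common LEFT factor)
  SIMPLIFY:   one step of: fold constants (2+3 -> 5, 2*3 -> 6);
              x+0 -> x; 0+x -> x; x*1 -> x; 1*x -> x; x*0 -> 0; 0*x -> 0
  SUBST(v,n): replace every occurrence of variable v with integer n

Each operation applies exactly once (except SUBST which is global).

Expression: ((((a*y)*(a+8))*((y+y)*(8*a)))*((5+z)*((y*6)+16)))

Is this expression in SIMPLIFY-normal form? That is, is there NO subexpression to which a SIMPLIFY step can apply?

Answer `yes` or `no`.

Expression: ((((a*y)*(a+8))*((y+y)*(8*a)))*((5+z)*((y*6)+16)))
Scanning for simplifiable subexpressions (pre-order)...
  at root: ((((a*y)*(a+8))*((y+y)*(8*a)))*((5+z)*((y*6)+16))) (not simplifiable)
  at L: (((a*y)*(a+8))*((y+y)*(8*a))) (not simplifiable)
  at LL: ((a*y)*(a+8)) (not simplifiable)
  at LLL: (a*y) (not simplifiable)
  at LLR: (a+8) (not simplifiable)
  at LR: ((y+y)*(8*a)) (not simplifiable)
  at LRL: (y+y) (not simplifiable)
  at LRR: (8*a) (not simplifiable)
  at R: ((5+z)*((y*6)+16)) (not simplifiable)
  at RL: (5+z) (not simplifiable)
  at RR: ((y*6)+16) (not simplifiable)
  at RRL: (y*6) (not simplifiable)
Result: no simplifiable subexpression found -> normal form.

Answer: yes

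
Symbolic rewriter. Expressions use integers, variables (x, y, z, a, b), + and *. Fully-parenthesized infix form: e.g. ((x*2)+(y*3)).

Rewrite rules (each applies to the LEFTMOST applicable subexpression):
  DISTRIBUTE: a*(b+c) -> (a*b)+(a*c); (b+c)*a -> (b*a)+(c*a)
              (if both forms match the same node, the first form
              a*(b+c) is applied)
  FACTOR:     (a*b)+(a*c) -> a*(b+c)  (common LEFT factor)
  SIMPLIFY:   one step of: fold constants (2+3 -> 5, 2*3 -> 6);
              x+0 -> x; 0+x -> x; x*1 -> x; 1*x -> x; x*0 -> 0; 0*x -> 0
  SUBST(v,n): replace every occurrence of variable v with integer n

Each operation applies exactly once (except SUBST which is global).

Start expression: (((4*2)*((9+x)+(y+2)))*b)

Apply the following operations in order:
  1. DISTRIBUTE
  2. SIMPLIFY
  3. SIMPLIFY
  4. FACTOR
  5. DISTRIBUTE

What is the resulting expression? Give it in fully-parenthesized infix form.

Answer: (((8*(9+x))+(8*(y+2)))*b)

Derivation:
Start: (((4*2)*((9+x)+(y+2)))*b)
Apply DISTRIBUTE at L (target: ((4*2)*((9+x)+(y+2)))): (((4*2)*((9+x)+(y+2)))*b) -> ((((4*2)*(9+x))+((4*2)*(y+2)))*b)
Apply SIMPLIFY at LLL (target: (4*2)): ((((4*2)*(9+x))+((4*2)*(y+2)))*b) -> (((8*(9+x))+((4*2)*(y+2)))*b)
Apply SIMPLIFY at LRL (target: (4*2)): (((8*(9+x))+((4*2)*(y+2)))*b) -> (((8*(9+x))+(8*(y+2)))*b)
Apply FACTOR at L (target: ((8*(9+x))+(8*(y+2)))): (((8*(9+x))+(8*(y+2)))*b) -> ((8*((9+x)+(y+2)))*b)
Apply DISTRIBUTE at L (target: (8*((9+x)+(y+2)))): ((8*((9+x)+(y+2)))*b) -> (((8*(9+x))+(8*(y+2)))*b)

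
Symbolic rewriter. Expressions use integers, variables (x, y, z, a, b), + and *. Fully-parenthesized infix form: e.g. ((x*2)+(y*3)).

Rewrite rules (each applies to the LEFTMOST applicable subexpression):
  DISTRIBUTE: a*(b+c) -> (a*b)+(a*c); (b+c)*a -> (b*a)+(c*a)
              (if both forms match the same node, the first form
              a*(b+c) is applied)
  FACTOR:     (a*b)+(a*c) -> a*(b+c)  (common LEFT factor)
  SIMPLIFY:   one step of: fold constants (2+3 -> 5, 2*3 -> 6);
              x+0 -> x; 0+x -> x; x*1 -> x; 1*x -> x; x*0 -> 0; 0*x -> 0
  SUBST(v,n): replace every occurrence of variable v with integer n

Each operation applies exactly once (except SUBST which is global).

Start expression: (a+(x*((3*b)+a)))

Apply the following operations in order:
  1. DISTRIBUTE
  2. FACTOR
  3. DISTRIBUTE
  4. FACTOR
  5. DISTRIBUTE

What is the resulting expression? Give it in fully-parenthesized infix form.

Answer: (a+((x*(3*b))+(x*a)))

Derivation:
Start: (a+(x*((3*b)+a)))
Apply DISTRIBUTE at R (target: (x*((3*b)+a))): (a+(x*((3*b)+a))) -> (a+((x*(3*b))+(x*a)))
Apply FACTOR at R (target: ((x*(3*b))+(x*a))): (a+((x*(3*b))+(x*a))) -> (a+(x*((3*b)+a)))
Apply DISTRIBUTE at R (target: (x*((3*b)+a))): (a+(x*((3*b)+a))) -> (a+((x*(3*b))+(x*a)))
Apply FACTOR at R (target: ((x*(3*b))+(x*a))): (a+((x*(3*b))+(x*a))) -> (a+(x*((3*b)+a)))
Apply DISTRIBUTE at R (target: (x*((3*b)+a))): (a+(x*((3*b)+a))) -> (a+((x*(3*b))+(x*a)))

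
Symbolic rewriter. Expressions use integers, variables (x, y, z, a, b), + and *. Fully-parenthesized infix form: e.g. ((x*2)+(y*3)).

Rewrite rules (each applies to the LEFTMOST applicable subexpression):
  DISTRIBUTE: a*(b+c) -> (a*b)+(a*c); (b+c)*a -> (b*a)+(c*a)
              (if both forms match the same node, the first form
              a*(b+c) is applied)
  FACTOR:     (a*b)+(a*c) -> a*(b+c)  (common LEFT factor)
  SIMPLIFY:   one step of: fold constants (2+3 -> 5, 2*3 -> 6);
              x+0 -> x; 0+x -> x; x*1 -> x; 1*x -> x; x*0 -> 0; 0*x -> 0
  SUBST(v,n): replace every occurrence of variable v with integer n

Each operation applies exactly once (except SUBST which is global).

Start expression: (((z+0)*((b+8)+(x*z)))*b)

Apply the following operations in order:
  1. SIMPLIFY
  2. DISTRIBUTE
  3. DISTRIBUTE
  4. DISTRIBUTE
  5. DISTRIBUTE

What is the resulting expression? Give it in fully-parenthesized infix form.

Start: (((z+0)*((b+8)+(x*z)))*b)
Apply SIMPLIFY at LL (target: (z+0)): (((z+0)*((b+8)+(x*z)))*b) -> ((z*((b+8)+(x*z)))*b)
Apply DISTRIBUTE at L (target: (z*((b+8)+(x*z)))): ((z*((b+8)+(x*z)))*b) -> (((z*(b+8))+(z*(x*z)))*b)
Apply DISTRIBUTE at root (target: (((z*(b+8))+(z*(x*z)))*b)): (((z*(b+8))+(z*(x*z)))*b) -> (((z*(b+8))*b)+((z*(x*z))*b))
Apply DISTRIBUTE at LL (target: (z*(b+8))): (((z*(b+8))*b)+((z*(x*z))*b)) -> ((((z*b)+(z*8))*b)+((z*(x*z))*b))
Apply DISTRIBUTE at L (target: (((z*b)+(z*8))*b)): ((((z*b)+(z*8))*b)+((z*(x*z))*b)) -> ((((z*b)*b)+((z*8)*b))+((z*(x*z))*b))

Answer: ((((z*b)*b)+((z*8)*b))+((z*(x*z))*b))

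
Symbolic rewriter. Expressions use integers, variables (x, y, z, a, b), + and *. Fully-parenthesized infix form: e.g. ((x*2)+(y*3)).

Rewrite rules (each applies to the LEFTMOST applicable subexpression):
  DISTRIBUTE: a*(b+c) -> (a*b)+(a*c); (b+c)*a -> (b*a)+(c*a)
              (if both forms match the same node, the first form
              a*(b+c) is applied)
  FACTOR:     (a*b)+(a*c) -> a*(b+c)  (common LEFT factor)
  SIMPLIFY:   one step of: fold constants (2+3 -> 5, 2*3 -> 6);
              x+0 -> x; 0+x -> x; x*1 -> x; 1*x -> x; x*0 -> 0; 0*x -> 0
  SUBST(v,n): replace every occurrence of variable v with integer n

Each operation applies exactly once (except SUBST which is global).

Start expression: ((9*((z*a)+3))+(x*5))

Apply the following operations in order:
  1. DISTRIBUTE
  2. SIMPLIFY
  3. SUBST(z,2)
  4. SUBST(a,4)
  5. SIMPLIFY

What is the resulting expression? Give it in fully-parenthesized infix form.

Answer: (((9*8)+27)+(x*5))

Derivation:
Start: ((9*((z*a)+3))+(x*5))
Apply DISTRIBUTE at L (target: (9*((z*a)+3))): ((9*((z*a)+3))+(x*5)) -> (((9*(z*a))+(9*3))+(x*5))
Apply SIMPLIFY at LR (target: (9*3)): (((9*(z*a))+(9*3))+(x*5)) -> (((9*(z*a))+27)+(x*5))
Apply SUBST(z,2): (((9*(z*a))+27)+(x*5)) -> (((9*(2*a))+27)+(x*5))
Apply SUBST(a,4): (((9*(2*a))+27)+(x*5)) -> (((9*(2*4))+27)+(x*5))
Apply SIMPLIFY at LLR (target: (2*4)): (((9*(2*4))+27)+(x*5)) -> (((9*8)+27)+(x*5))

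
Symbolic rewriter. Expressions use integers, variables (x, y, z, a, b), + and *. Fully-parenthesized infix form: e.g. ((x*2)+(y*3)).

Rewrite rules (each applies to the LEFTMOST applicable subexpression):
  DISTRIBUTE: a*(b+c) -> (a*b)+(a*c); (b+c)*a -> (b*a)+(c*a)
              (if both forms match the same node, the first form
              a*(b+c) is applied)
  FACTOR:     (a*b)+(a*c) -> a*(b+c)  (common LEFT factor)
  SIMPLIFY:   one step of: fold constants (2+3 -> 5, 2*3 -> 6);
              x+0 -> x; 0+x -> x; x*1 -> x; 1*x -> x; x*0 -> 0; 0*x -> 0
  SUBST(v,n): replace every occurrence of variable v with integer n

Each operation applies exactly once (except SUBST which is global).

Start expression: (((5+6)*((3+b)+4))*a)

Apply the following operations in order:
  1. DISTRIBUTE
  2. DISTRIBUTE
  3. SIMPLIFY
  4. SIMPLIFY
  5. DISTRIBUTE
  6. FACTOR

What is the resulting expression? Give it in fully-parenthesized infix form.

Start: (((5+6)*((3+b)+4))*a)
Apply DISTRIBUTE at L (target: ((5+6)*((3+b)+4))): (((5+6)*((3+b)+4))*a) -> ((((5+6)*(3+b))+((5+6)*4))*a)
Apply DISTRIBUTE at root (target: ((((5+6)*(3+b))+((5+6)*4))*a)): ((((5+6)*(3+b))+((5+6)*4))*a) -> ((((5+6)*(3+b))*a)+(((5+6)*4)*a))
Apply SIMPLIFY at LLL (target: (5+6)): ((((5+6)*(3+b))*a)+(((5+6)*4)*a)) -> (((11*(3+b))*a)+(((5+6)*4)*a))
Apply SIMPLIFY at RLL (target: (5+6)): (((11*(3+b))*a)+(((5+6)*4)*a)) -> (((11*(3+b))*a)+((11*4)*a))
Apply DISTRIBUTE at LL (target: (11*(3+b))): (((11*(3+b))*a)+((11*4)*a)) -> ((((11*3)+(11*b))*a)+((11*4)*a))
Apply FACTOR at LL (target: ((11*3)+(11*b))): ((((11*3)+(11*b))*a)+((11*4)*a)) -> (((11*(3+b))*a)+((11*4)*a))

Answer: (((11*(3+b))*a)+((11*4)*a))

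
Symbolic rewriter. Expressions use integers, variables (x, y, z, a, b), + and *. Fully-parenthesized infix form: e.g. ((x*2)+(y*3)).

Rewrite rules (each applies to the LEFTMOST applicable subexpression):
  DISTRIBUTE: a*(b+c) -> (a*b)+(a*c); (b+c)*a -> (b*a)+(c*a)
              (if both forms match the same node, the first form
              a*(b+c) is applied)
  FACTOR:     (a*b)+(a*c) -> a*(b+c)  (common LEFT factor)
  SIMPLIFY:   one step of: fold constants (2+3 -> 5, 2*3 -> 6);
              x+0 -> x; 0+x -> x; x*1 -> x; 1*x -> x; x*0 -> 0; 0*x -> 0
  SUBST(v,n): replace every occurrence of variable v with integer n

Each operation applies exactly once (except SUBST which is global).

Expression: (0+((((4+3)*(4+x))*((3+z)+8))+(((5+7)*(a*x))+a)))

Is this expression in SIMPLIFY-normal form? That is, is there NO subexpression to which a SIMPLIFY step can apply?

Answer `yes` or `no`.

Expression: (0+((((4+3)*(4+x))*((3+z)+8))+(((5+7)*(a*x))+a)))
Scanning for simplifiable subexpressions (pre-order)...
  at root: (0+((((4+3)*(4+x))*((3+z)+8))+(((5+7)*(a*x))+a))) (SIMPLIFIABLE)
  at R: ((((4+3)*(4+x))*((3+z)+8))+(((5+7)*(a*x))+a)) (not simplifiable)
  at RL: (((4+3)*(4+x))*((3+z)+8)) (not simplifiable)
  at RLL: ((4+3)*(4+x)) (not simplifiable)
  at RLLL: (4+3) (SIMPLIFIABLE)
  at RLLR: (4+x) (not simplifiable)
  at RLR: ((3+z)+8) (not simplifiable)
  at RLRL: (3+z) (not simplifiable)
  at RR: (((5+7)*(a*x))+a) (not simplifiable)
  at RRL: ((5+7)*(a*x)) (not simplifiable)
  at RRLL: (5+7) (SIMPLIFIABLE)
  at RRLR: (a*x) (not simplifiable)
Found simplifiable subexpr at path root: (0+((((4+3)*(4+x))*((3+z)+8))+(((5+7)*(a*x))+a)))
One SIMPLIFY step would give: ((((4+3)*(4+x))*((3+z)+8))+(((5+7)*(a*x))+a))
-> NOT in normal form.

Answer: no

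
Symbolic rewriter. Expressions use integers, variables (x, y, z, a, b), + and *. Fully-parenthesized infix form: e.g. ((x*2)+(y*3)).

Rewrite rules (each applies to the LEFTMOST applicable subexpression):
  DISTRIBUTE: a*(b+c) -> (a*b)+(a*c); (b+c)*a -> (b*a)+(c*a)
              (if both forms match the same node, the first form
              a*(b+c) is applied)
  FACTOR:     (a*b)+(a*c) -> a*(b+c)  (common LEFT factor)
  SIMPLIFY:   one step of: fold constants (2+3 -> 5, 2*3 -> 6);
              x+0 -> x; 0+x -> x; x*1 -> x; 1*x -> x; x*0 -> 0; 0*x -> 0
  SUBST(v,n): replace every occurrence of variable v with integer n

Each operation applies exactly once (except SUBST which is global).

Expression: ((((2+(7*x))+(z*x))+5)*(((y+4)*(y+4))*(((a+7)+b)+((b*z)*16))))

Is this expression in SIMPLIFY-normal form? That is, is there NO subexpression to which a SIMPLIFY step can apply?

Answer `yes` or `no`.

Expression: ((((2+(7*x))+(z*x))+5)*(((y+4)*(y+4))*(((a+7)+b)+((b*z)*16))))
Scanning for simplifiable subexpressions (pre-order)...
  at root: ((((2+(7*x))+(z*x))+5)*(((y+4)*(y+4))*(((a+7)+b)+((b*z)*16)))) (not simplifiable)
  at L: (((2+(7*x))+(z*x))+5) (not simplifiable)
  at LL: ((2+(7*x))+(z*x)) (not simplifiable)
  at LLL: (2+(7*x)) (not simplifiable)
  at LLLR: (7*x) (not simplifiable)
  at LLR: (z*x) (not simplifiable)
  at R: (((y+4)*(y+4))*(((a+7)+b)+((b*z)*16))) (not simplifiable)
  at RL: ((y+4)*(y+4)) (not simplifiable)
  at RLL: (y+4) (not simplifiable)
  at RLR: (y+4) (not simplifiable)
  at RR: (((a+7)+b)+((b*z)*16)) (not simplifiable)
  at RRL: ((a+7)+b) (not simplifiable)
  at RRLL: (a+7) (not simplifiable)
  at RRR: ((b*z)*16) (not simplifiable)
  at RRRL: (b*z) (not simplifiable)
Result: no simplifiable subexpression found -> normal form.

Answer: yes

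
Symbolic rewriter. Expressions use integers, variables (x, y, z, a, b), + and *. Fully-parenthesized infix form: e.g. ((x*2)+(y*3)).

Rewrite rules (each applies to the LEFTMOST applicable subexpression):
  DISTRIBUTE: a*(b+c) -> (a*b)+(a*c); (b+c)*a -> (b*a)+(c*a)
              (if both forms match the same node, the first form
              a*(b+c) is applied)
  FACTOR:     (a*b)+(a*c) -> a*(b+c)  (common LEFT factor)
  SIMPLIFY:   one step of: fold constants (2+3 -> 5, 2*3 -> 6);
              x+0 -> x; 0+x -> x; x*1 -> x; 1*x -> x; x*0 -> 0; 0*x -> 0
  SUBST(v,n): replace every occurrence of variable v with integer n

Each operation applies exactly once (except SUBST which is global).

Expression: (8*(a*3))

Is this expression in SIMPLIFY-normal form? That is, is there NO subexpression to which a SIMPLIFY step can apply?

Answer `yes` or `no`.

Answer: yes

Derivation:
Expression: (8*(a*3))
Scanning for simplifiable subexpressions (pre-order)...
  at root: (8*(a*3)) (not simplifiable)
  at R: (a*3) (not simplifiable)
Result: no simplifiable subexpression found -> normal form.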